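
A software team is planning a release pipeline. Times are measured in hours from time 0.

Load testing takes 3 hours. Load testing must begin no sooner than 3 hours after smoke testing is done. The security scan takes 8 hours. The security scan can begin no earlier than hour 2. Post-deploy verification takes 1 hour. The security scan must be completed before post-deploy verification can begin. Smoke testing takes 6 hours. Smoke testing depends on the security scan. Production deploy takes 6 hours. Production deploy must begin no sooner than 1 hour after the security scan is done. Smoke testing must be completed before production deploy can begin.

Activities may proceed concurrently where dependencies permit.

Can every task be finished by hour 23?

Yes

The security scan waits on its own release at hour 2, so it starts at hour 2 and finishes at 2 + 8 = hour 10.
Post-deploy verification cannot begin until the security scan (finishes hour 10). It runs from hour 10 to 10 + 1 = hour 11.
Smoke testing waits on the security scan (finishes hour 10), so it starts at hour 10 and finishes at 10 + 6 = hour 16.
Production deploy cannot start until the security scan (finishes hour 10, plus 1-hour gap → hour 11); smoke testing (finishes hour 16). The controlling bound is hour 16, so production deploy finishes at 16 + 6 = hour 22.
Load testing cannot begin until smoke testing (finishes hour 16, plus 3-hour gap → hour 19). It runs from hour 19 to 19 + 3 = hour 22.
Every task is finished by hour 22, which is no later than the deadline of 23, so the schedule is feasible.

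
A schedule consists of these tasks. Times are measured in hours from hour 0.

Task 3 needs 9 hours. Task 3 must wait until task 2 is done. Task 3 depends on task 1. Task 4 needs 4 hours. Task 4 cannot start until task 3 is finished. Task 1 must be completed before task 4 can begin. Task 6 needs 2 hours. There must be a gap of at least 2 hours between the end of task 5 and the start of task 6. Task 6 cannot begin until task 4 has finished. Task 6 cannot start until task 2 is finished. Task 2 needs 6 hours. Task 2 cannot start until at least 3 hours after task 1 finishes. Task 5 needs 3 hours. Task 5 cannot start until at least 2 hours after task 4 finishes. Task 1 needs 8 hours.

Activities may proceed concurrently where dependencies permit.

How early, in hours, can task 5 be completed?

Task 1 has no prerequisites, so it starts at hour 0 and finishes at hour 8.
Task 2 cannot begin until task 1 (finishes hour 8, plus 3-hour gap → hour 11). It runs from hour 11 to 11 + 6 = hour 17.
For task 3: task 2 (finishes hour 17); task 1 (finishes hour 8). Taking the maximum gives a start of hour 17, and it finishes at 17 + 9 = hour 26.
For task 4: task 3 (finishes hour 26); task 1 (finishes hour 8). Taking the maximum gives a start of hour 26, and it finishes at 26 + 4 = hour 30.
Task 5 cannot begin until task 4 (finishes hour 30, plus 2-hour gap → hour 32). It runs from hour 32 to 32 + 3 = hour 35.

35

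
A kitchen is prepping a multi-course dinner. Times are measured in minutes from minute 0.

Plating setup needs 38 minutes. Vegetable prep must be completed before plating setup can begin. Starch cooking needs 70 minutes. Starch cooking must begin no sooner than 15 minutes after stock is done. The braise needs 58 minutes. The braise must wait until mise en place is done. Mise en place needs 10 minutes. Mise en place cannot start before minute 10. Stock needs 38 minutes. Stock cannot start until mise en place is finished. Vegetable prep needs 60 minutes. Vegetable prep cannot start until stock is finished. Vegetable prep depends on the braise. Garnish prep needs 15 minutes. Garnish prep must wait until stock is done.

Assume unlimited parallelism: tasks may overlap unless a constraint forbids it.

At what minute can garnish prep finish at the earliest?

73

Mise en place waits on its own release at minute 10, so it starts at minute 10 and finishes at 10 + 10 = minute 20.
Stock cannot begin until mise en place (finishes minute 20). It runs from minute 20 to 20 + 38 = minute 58.
Garnish prep waits on stock (finishes minute 58), so it starts at minute 58 and finishes at 58 + 15 = minute 73.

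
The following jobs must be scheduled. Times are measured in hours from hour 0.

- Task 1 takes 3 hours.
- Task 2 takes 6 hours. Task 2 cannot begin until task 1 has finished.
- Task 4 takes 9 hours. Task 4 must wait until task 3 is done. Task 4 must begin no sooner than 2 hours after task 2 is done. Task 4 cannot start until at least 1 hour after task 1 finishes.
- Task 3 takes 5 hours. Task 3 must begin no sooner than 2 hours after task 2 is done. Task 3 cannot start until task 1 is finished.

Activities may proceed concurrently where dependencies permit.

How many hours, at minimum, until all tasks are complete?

25

Nothing blocks task 1, so it runs from hour 0 to hour 3.
Task 2 waits on task 1 (finishes hour 3), so it starts at hour 3 and finishes at 3 + 6 = hour 9.
Task 3 has to wait for task 2 (finishes hour 9, plus 2-hour gap → hour 11); task 1 (finishes hour 3). The latest of these is hour 11, so task 3 runs hour 11 to 11 + 5 = hour 16.
Task 4 needs all of task 3 (finishes hour 16); task 2 (finishes hour 9, plus 2-hour gap → hour 11); task 1 (finishes hour 3, plus 1-hour gap → hour 4). That puts its earliest start at hour 16; it finishes at 16 + 9 = hour 25.
All tasks are finished once the last one completes. Finish times: Task 1 at 3, Task 2 at 9, Task 3 at 16, Task 4 at 25. The latest is hour 25.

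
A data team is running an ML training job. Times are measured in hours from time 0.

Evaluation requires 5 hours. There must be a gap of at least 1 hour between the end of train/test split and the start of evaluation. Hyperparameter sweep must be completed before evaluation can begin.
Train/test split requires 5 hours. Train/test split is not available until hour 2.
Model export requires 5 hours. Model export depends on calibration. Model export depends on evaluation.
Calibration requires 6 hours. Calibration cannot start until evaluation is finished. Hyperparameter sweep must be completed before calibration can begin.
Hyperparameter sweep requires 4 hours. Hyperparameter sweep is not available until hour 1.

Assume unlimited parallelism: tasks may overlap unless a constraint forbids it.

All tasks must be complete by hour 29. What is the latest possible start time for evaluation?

To finish by hour 29, model export (duration 5) must start no later than hour 24.
Since model export (must start by hour 24) depends on it, calibration must finish by hour 24. Backing off its 6-hour duration gives a latest start of hour 18.
Evaluation has several dependents: calibration (must start by hour 18); model export (must start by hour 24). The earliest of those limits is hour 18, so evaluation must start by 18 − 5 = hour 13.

13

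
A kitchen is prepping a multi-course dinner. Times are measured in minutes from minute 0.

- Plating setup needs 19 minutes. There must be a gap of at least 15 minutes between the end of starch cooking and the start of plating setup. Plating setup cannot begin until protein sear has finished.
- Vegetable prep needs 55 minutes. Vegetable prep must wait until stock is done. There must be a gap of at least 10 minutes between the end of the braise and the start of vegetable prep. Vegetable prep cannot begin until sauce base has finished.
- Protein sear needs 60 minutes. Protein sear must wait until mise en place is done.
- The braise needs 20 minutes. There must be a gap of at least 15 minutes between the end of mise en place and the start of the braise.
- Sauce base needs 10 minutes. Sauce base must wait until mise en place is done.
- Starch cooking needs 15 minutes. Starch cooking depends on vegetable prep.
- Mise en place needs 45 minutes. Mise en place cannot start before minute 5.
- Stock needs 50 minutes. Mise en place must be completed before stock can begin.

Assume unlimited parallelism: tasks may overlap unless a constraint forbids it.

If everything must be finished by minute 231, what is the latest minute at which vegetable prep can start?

127

Plating setup has no dependents, so it just needs to finish by minute 231. Starting by 231 − 19 = minute 212 achieves that.
Starch cooking has to be done before plating setup (must start by minute 212, minus 15-minute gap → minute 197). That means finishing by minute 197, i.e. starting by 197 − 15 = minute 182.
Vegetable prep must finish before starch cooking (must start by minute 182). With a 55-minute duration, vegetable prep must start by 182 − 55 = minute 127.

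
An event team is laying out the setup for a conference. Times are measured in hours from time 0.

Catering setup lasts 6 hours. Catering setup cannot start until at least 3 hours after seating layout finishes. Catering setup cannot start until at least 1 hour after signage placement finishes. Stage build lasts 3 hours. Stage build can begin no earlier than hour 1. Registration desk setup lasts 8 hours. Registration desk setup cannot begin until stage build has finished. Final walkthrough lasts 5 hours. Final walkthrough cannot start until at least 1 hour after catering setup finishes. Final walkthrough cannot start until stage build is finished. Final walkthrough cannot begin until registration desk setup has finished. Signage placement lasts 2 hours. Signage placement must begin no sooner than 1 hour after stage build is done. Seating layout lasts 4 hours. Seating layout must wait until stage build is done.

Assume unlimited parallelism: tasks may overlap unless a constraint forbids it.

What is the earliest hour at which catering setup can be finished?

Stage build waits on its own release at hour 1, so it starts at hour 1 and finishes at 1 + 3 = hour 4.
Signage placement cannot begin until stage build (finishes hour 4, plus 1-hour gap → hour 5). It runs from hour 5 to 5 + 2 = hour 7.
After stage build (finishes hour 4), seating layout can start at hour 4 and finishes at hour 8.
For catering setup: seating layout (finishes hour 8, plus 3-hour gap → hour 11); signage placement (finishes hour 7, plus 1-hour gap → hour 8). Taking the maximum gives a start of hour 11, and it finishes at 11 + 6 = hour 17.

17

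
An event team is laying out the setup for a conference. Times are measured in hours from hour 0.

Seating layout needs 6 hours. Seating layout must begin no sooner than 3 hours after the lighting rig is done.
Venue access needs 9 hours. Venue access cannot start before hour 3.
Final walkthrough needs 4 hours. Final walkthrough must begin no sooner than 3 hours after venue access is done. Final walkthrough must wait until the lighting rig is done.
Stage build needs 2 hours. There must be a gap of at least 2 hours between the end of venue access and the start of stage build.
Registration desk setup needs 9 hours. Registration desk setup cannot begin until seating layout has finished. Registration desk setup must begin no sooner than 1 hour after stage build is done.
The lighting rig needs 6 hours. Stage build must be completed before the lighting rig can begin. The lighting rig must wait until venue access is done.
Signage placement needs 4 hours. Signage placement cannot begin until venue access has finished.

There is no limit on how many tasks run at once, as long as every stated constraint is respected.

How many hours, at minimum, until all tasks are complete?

Venue access waits on its own release at hour 3, so it starts at hour 3 and finishes at 3 + 9 = hour 12.
Signage placement cannot begin until venue access (finishes hour 12). It runs from hour 12 to 12 + 4 = hour 16.
Stage build cannot begin until venue access (finishes hour 12, plus 2-hour gap → hour 14). It runs from hour 14 to 14 + 2 = hour 16.
The lighting rig cannot start until stage build (finishes hour 16); venue access (finishes hour 12). The controlling bound is hour 16, so the lighting rig finishes at 16 + 6 = hour 22.
Final walkthrough needs all of venue access (finishes hour 12, plus 3-hour gap → hour 15); the lighting rig (finishes hour 22). That puts its earliest start at hour 22; it finishes at 22 + 4 = hour 26.
Seating layout waits on the lighting rig (finishes hour 22, plus 3-hour gap → hour 25), so it starts at hour 25 and finishes at 25 + 6 = hour 31.
Registration desk setup needs all of seating layout (finishes hour 31); stage build (finishes hour 16, plus 1-hour gap → hour 17). That puts its earliest start at hour 31; it finishes at 31 + 9 = hour 40.
All tasks are finished once the last one completes. Finish times: Venue access at 12, Stage build at 16, The lighting rig at 22, Seating layout at 31, Registration desk setup at 40, Signage placement at 16, Final walkthrough at 26. The latest is hour 40.

40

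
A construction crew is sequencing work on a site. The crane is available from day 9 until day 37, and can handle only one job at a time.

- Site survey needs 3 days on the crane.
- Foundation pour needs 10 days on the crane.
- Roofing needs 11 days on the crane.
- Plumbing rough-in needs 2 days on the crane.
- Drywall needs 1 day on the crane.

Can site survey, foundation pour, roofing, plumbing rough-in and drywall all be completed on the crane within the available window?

Yes

The crane window is 37 − 9 = 28 days.
Running back to back, the jobs need 3 + 10 + 11 + 2 + 1 = 27 days on the crane.
Since 27 ≤ 28, they fit within the window.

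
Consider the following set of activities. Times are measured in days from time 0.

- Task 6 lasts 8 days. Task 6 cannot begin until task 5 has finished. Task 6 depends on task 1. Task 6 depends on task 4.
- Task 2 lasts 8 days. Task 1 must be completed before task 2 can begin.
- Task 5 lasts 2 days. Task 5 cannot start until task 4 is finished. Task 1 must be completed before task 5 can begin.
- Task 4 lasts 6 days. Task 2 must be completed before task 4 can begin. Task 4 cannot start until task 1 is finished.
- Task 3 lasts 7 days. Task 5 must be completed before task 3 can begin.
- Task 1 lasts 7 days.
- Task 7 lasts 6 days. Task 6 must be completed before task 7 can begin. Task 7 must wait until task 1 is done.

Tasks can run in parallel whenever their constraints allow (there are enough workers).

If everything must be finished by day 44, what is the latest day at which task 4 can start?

To finish by day 44, task 3 (duration 7) must start no later than day 37.
Task 7 must finish by day 44; it takes 6 days, so it must start by 44 − 6 = day 38.
Since task 7 (must start by day 38) depends on it, task 6 must finish by day 38. Backing off its 8-day duration gives a latest start of day 30.
Task 5 feeds task 3 (must start by day 37); task 6 (must start by day 30). Taking the minimum, task 5 must finish by day 30 and start by 30 − 2 = day 28.
Task 4 must finish in time for task 5 (must start by day 28); task 6 (must start by day 30). The tightest is day 28, so task 4 must start by 28 − 6 = day 22.

22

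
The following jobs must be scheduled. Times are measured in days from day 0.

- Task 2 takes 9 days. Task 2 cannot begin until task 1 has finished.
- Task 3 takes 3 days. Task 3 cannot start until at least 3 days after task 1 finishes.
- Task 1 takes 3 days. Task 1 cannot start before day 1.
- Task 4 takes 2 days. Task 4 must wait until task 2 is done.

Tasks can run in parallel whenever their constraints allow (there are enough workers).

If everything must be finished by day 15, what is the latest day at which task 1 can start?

1

Task 4 has no dependents, so it just needs to finish by day 15. Starting by 15 − 2 = day 13 achieves that.
Task 2 has to be done before task 4 (must start by day 13). That means finishing by day 13, i.e. starting by 13 − 9 = day 4.
Nothing follows task 3; the deadline of day 15 is its only limit. It must start by 15 − 3 = day 12.
For task 1: task 2 (must start by day 4); task 3 (must start by day 12, minus 3-day gap → day 9). The most restrictive is day 4; with a 3-day duration, task 1 must start by day 1.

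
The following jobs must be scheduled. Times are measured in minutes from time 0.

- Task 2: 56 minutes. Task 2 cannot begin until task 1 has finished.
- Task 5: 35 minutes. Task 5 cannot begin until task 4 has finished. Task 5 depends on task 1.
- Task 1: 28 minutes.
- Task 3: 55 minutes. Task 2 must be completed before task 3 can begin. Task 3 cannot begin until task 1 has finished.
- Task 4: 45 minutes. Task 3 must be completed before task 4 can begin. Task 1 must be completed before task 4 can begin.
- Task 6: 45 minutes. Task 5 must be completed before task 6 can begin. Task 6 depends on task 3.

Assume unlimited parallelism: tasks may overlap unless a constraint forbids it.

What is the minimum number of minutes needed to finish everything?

264

Task 1 has no prerequisites, so it starts at minute 0 and finishes at minute 28.
After task 1 (finishes minute 28), task 2 can start at minute 28 and finishes at minute 84.
Task 3 has to wait for task 2 (finishes minute 84); task 1 (finishes minute 28). The latest of these is minute 84, so task 3 runs minute 84 to 84 + 55 = minute 139.
For task 4: task 3 (finishes minute 139); task 1 (finishes minute 28). Taking the maximum gives a start of minute 139, and it finishes at 139 + 45 = minute 184.
Task 5 needs all of task 4 (finishes minute 184); task 1 (finishes minute 28). That puts its earliest start at minute 184; it finishes at 184 + 35 = minute 219.
Task 6 needs all of task 5 (finishes minute 219); task 3 (finishes minute 139). That puts its earliest start at minute 219; it finishes at 219 + 45 = minute 264.
All tasks are finished once the last one completes. Finish times: Task 1 at 28, Task 2 at 84, Task 3 at 139, Task 4 at 184, Task 5 at 219, Task 6 at 264. The latest is minute 264.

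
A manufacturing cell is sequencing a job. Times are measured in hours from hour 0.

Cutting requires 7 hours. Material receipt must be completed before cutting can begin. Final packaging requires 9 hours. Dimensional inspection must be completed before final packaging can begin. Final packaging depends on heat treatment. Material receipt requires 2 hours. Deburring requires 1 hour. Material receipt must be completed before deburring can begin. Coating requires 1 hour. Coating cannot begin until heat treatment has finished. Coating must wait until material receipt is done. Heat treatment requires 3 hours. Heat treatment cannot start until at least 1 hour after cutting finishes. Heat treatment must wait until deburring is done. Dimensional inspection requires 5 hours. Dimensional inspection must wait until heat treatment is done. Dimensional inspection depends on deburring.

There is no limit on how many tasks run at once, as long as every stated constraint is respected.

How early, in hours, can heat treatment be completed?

Material receipt has no prerequisites, so it starts at hour 0 and finishes at hour 2.
After material receipt (finishes hour 2), deburring can start at hour 2 and finishes at hour 3.
After material receipt (finishes hour 2), cutting can start at hour 2 and finishes at hour 9.
Heat treatment has to wait for cutting (finishes hour 9, plus 1-hour gap → hour 10); deburring (finishes hour 3). The latest of these is hour 10, so heat treatment runs hour 10 to 10 + 3 = hour 13.

13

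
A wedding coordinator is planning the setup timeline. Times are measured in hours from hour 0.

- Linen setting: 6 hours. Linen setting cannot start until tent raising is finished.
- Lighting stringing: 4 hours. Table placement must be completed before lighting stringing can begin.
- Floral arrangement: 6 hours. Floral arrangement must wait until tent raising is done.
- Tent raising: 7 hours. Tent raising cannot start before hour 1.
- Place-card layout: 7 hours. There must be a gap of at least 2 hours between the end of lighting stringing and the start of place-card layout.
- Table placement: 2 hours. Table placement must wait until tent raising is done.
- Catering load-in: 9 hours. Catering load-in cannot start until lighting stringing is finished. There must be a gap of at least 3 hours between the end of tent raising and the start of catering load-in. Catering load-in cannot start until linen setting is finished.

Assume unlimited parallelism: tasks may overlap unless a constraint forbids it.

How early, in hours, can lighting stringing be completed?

After its own release at hour 1, tent raising can start at hour 1 and finishes at hour 8.
Table placement waits on tent raising (finishes hour 8), so it starts at hour 8 and finishes at 8 + 2 = hour 10.
Lighting stringing waits on table placement (finishes hour 10), so it starts at hour 10 and finishes at 10 + 4 = hour 14.

14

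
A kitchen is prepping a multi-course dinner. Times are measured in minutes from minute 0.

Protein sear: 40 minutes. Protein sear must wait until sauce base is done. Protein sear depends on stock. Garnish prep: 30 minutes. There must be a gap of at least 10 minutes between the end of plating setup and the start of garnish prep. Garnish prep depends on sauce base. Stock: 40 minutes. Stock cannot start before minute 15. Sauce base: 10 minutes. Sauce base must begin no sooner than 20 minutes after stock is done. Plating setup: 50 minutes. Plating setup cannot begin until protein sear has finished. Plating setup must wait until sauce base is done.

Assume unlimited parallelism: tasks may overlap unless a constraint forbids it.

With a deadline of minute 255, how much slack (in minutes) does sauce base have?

Stock cannot begin until its own release at minute 15. It runs from minute 15 to 15 + 40 = minute 55.
After stock (finishes minute 55, plus 20-minute gap → minute 75), sauce base can start at minute 75 and finishes at minute 85.

Working backward from the deadline:
To finish by minute 255, garnish prep (duration 30) must start no later than minute 225.
Plating setup feeds into garnish prep (must start by minute 225, minus 10-minute gap → minute 215); so plating setup must finish by minute 215 and therefore start by minute 165.
Protein sear feeds into plating setup (must start by minute 165); so protein sear must finish by minute 165 and therefore start by minute 125.
For sauce base: protein sear (must start by minute 125); plating setup (must start by minute 165); garnish prep (must start by minute 225). The most restrictive is minute 125; with a 10-minute duration, sauce base must start by minute 115.
So sauce base can start as early as minute 75 and as late as minute 115, giving 115 − 75 = 40 minutes of slack.

40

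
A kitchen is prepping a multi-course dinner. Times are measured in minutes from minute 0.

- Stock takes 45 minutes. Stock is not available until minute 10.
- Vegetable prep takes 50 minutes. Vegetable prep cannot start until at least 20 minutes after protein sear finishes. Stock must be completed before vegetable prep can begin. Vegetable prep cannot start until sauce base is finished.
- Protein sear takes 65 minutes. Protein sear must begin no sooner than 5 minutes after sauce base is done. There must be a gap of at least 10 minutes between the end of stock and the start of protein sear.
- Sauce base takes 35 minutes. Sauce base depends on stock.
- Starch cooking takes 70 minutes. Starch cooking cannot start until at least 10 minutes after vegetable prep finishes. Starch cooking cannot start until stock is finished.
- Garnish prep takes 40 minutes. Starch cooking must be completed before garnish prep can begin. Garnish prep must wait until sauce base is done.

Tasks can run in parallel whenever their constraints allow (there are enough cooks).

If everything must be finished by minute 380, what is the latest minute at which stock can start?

Garnish prep must finish by minute 380; it takes 40 minutes, so it must start by 380 − 40 = minute 340.
Starch cooking feeds into garnish prep (must start by minute 340); so starch cooking must finish by minute 340 and therefore start by minute 270.
Vegetable prep must finish before starch cooking (must start by minute 270, minus 10-minute gap → minute 260). With a 50-minute duration, vegetable prep must start by 260 − 50 = minute 210.
Protein sear has to be done before vegetable prep (must start by minute 210, minus 20-minute gap → minute 190). That means finishing by minute 190, i.e. starting by 190 − 65 = minute 125.
Sauce base must finish in time for protein sear (must start by minute 125, minus 5-minute gap → minute 120); vegetable prep (must start by minute 210); garnish prep (must start by minute 340). The tightest is minute 120, so sauce base must start by 120 − 35 = minute 85.
Stock must finish in time for sauce base (must start by minute 85); protein sear (must start by minute 125, minus 10-minute gap → minute 115); vegetable prep (must start by minute 210); starch cooking (must start by minute 270). The tightest is minute 85, so stock must start by 85 − 45 = minute 40.

40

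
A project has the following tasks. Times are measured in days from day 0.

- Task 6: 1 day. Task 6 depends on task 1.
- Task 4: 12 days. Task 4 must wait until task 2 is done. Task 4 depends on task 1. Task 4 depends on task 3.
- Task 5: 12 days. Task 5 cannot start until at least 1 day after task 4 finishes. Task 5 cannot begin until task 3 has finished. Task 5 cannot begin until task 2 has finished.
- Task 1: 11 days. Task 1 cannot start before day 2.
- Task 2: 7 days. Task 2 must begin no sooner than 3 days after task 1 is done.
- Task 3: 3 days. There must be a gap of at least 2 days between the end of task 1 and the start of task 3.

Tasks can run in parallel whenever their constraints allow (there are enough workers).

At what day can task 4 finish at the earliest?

35

Task 1 cannot begin until its own release at day 2. It runs from day 2 to 2 + 11 = day 13.
After task 1 (finishes day 13, plus 2-day gap → day 15), task 3 can start at day 15 and finishes at day 18.
Task 2 waits on task 1 (finishes day 13, plus 3-day gap → day 16), so it starts at day 16 and finishes at 16 + 7 = day 23.
Task 4 needs all of task 2 (finishes day 23); task 1 (finishes day 13); task 3 (finishes day 18). That puts its earliest start at day 23; it finishes at 23 + 12 = day 35.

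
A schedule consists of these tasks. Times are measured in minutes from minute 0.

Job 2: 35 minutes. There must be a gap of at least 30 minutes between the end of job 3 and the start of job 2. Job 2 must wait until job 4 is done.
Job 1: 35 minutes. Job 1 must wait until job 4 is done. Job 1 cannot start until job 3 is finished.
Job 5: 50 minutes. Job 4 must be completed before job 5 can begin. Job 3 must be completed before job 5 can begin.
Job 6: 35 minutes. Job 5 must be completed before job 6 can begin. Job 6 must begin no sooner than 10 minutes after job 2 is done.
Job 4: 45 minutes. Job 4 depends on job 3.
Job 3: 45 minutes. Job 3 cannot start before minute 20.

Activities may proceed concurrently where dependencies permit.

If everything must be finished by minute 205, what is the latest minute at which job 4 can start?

To finish by minute 205, job 1 (duration 35) must start no later than minute 170.
Job 6 has no dependents, so it just needs to finish by minute 205. Starting by 205 − 35 = minute 170 achieves that.
Since job 6 (must start by minute 170, minus 10-minute gap → minute 160) depends on it, job 2 must finish by minute 160. Backing off its 35-minute duration gives a latest start of minute 125.
Job 5 must finish before job 6 (must start by minute 170). With a 50-minute duration, job 5 must start by 170 − 50 = minute 120.
Job 4 has several dependents: job 1 (must start by minute 170); job 2 (must start by minute 125); job 5 (must start by minute 120). The earliest of those limits is minute 120, so job 4 must start by 120 − 45 = minute 75.

75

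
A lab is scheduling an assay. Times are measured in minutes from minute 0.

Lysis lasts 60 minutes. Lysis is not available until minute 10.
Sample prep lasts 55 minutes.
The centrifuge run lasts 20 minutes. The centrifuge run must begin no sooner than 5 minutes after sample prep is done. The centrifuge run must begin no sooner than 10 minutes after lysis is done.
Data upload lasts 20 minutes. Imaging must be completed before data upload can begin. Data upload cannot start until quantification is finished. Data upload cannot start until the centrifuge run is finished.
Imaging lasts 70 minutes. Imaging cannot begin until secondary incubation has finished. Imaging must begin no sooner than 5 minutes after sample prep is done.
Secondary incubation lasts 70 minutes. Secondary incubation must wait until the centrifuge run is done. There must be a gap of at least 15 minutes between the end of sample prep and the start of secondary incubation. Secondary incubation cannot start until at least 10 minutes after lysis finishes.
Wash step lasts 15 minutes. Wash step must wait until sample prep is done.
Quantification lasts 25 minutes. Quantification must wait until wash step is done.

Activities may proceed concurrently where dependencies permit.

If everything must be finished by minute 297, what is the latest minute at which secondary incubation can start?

137

Data upload has no dependents, so it just needs to finish by minute 297. Starting by 297 − 20 = minute 277 achieves that.
Imaging feeds into data upload (must start by minute 277); so imaging must finish by minute 277 and therefore start by minute 207.
Secondary incubation has to be done before imaging (must start by minute 207). That means finishing by minute 207, i.e. starting by 207 − 70 = minute 137.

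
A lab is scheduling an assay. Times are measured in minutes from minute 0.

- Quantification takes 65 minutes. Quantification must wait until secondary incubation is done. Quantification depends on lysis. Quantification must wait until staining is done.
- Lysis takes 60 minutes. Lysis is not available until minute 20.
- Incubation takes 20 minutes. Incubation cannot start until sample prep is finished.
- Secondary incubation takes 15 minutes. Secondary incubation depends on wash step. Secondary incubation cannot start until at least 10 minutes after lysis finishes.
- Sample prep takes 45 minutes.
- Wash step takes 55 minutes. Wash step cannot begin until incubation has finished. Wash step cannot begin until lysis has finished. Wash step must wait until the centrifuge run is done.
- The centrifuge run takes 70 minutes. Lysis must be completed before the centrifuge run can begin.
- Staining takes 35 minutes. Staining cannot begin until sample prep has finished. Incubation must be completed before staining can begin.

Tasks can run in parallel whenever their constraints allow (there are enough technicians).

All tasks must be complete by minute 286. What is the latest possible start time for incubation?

Quantification must finish by minute 286; it takes 65 minutes, so it must start by 286 − 65 = minute 221.
Secondary incubation feeds into quantification (must start by minute 221); so secondary incubation must finish by minute 221 and therefore start by minute 206.
Wash step feeds into secondary incubation (must start by minute 206); so wash step must finish by minute 206 and therefore start by minute 151.
Staining has to be done before quantification (must start by minute 221). That means finishing by minute 221, i.e. starting by 221 − 35 = minute 186.
Incubation has several dependents: wash step (must start by minute 151); staining (must start by minute 186). The earliest of those limits is minute 151, so incubation must start by 151 − 20 = minute 131.

131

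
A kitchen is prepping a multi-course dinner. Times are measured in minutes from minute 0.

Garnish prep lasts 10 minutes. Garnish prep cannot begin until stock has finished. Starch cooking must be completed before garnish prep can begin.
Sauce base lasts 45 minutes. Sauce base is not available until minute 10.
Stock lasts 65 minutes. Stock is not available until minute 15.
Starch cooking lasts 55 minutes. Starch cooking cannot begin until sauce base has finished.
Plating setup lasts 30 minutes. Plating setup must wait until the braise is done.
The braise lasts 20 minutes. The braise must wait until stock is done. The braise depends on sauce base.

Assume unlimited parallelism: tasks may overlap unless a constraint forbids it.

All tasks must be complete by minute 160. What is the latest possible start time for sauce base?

50

Plating setup must finish by minute 160; it takes 30 minutes, so it must start by 160 − 30 = minute 130.
The braise feeds into plating setup (must start by minute 130); so the braise must finish by minute 130 and therefore start by minute 110.
Garnish prep must finish by minute 160; it takes 10 minutes, so it must start by 160 − 10 = minute 150.
Starch cooking must finish before garnish prep (must start by minute 150). With a 55-minute duration, starch cooking must start by 150 − 55 = minute 95.
For sauce base: the braise (must start by minute 110); starch cooking (must start by minute 95). The most restrictive is minute 95; with a 45-minute duration, sauce base must start by minute 50.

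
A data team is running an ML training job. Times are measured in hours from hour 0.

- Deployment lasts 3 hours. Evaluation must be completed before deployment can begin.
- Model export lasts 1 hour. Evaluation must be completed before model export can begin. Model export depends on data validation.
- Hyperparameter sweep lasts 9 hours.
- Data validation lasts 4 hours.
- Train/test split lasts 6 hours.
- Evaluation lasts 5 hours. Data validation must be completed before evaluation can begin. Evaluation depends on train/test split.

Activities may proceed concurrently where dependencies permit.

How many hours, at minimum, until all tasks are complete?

Hyperparameter sweep has no prerequisites, so it starts at hour 0 and finishes at hour 9.
Train/test split has no prerequisites, so it starts at hour 0 and finishes at hour 6.
Data validation can start immediately at hour 0; it finishes at hour 4.
For evaluation: data validation (finishes hour 4); train/test split (finishes hour 6). Taking the maximum gives a start of hour 6, and it finishes at 6 + 5 = hour 11.
Deployment waits on evaluation (finishes hour 11), so it starts at hour 11 and finishes at 11 + 3 = hour 14.
Model export has to wait for evaluation (finishes hour 11); data validation (finishes hour 4). The latest of these is hour 11, so model export runs hour 11 to 11 + 1 = hour 12.
All tasks are finished once the last one completes. Finish times: Data validation at 4, Train/test split at 6, Hyperparameter sweep at 9, Evaluation at 11, Model export at 12, Deployment at 14. The latest is hour 14.

14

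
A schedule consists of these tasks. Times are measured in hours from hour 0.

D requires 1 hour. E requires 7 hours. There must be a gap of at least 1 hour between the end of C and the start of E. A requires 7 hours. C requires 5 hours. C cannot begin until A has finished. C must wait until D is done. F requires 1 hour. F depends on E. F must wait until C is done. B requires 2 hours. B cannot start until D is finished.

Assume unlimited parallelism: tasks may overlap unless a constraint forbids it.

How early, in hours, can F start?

20

D can start immediately at hour 0; it finishes at hour 1.
A can start immediately at hour 0; it finishes at hour 7.
C has to wait for A (finishes hour 7); D (finishes hour 1). The latest of these is hour 7, so C runs hour 7 to 7 + 5 = hour 12.
E waits on C (finishes hour 12, plus 1-hour gap → hour 13), so it starts at hour 13 and finishes at 13 + 7 = hour 20.
F waits on E (finishes hour 20); C (finishes hour 12). The latest of these is hour 20, which is the earliest F can start.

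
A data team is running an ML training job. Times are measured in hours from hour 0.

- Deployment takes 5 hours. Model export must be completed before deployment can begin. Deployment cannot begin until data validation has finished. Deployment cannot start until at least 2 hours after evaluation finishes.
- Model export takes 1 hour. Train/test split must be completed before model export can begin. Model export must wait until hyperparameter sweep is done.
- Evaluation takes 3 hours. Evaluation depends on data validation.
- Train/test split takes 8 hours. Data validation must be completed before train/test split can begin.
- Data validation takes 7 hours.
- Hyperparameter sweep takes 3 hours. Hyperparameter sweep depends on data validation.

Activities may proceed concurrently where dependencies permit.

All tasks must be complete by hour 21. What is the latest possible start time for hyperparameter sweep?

12

Deployment has no dependents, so it just needs to finish by hour 21. Starting by 21 − 5 = hour 16 achieves that.
Model export has to be done before deployment (must start by hour 16). That means finishing by hour 16, i.e. starting by 16 − 1 = hour 15.
Hyperparameter sweep must finish before model export (must start by hour 15). With a 3-hour duration, hyperparameter sweep must start by 15 − 3 = hour 12.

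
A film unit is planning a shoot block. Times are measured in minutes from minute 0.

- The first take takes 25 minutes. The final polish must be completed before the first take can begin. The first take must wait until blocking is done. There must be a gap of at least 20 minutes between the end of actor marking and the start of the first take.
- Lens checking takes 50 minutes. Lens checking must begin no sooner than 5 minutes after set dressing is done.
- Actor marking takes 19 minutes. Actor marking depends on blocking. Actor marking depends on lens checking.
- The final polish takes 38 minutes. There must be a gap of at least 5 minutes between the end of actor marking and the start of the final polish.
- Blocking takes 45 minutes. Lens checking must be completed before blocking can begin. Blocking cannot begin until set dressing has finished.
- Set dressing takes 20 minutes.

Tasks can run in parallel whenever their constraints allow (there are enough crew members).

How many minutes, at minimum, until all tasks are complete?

Set dressing can start immediately at minute 0; it finishes at minute 20.
Lens checking waits on set dressing (finishes minute 20, plus 5-minute gap → minute 25), so it starts at minute 25 and finishes at 25 + 50 = minute 75.
Blocking cannot start until lens checking (finishes minute 75); set dressing (finishes minute 20). The controlling bound is minute 75, so blocking finishes at 75 + 45 = minute 120.
Actor marking cannot start until blocking (finishes minute 120); lens checking (finishes minute 75). The controlling bound is minute 120, so actor marking finishes at 120 + 19 = minute 139.
The final polish waits on actor marking (finishes minute 139, plus 5-minute gap → minute 144), so it starts at minute 144 and finishes at 144 + 38 = minute 182.
For the first take: the final polish (finishes minute 182); blocking (finishes minute 120); actor marking (finishes minute 139, plus 20-minute gap → minute 159). Taking the maximum gives a start of minute 182, and it finishes at 182 + 25 = minute 207.
All tasks are finished once the last one completes. Finish times: Set dressing at 20, Lens checking at 75, Blocking at 120, Actor marking at 139, The final polish at 182, The first take at 207. The latest is minute 207.

207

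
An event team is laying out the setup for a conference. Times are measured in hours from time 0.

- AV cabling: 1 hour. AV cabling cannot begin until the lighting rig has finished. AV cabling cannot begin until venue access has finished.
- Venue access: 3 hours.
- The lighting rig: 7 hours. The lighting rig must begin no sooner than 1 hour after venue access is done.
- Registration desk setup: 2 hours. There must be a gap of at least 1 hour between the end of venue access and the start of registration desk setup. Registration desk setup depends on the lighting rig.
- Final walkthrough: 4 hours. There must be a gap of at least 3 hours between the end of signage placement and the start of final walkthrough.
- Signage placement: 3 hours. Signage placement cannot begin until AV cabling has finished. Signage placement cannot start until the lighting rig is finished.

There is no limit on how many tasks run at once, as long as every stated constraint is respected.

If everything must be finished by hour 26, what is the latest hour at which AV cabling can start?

To finish by hour 26, final walkthrough (duration 4) must start no later than hour 22.
Signage placement must finish before final walkthrough (must start by hour 22, minus 3-hour gap → hour 19). With a 3-hour duration, signage placement must start by 19 − 3 = hour 16.
AV cabling feeds into signage placement (must start by hour 16); so AV cabling must finish by hour 16 and therefore start by hour 15.

15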